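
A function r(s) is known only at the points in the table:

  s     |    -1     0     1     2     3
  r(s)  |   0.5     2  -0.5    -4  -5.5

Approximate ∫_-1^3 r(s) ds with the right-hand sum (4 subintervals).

-8

Δs = 1.
Sum = 1·[2 + (-0.5) + (-4) + (-5.5)] = -8.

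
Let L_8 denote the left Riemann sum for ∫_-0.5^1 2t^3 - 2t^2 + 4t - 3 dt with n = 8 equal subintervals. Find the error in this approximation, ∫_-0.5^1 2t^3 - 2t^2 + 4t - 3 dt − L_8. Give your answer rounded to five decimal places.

0.63721

Exact integral: ∫_-0.5^1 f(t) dt = -3.28125.
L_8 ≈ -3.9184570.
Error ≈ -3.28125 − (-3.9184570) ≈ 0.63721.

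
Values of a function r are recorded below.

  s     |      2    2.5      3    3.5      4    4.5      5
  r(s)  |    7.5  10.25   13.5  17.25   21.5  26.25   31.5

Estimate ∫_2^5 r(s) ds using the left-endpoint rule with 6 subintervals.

Δs = 0.5.
Sum = 0.5·[7.5 + 10.25 + 13.5 + 17.25 + 21.5 + 26.25] = 48.125.

48.125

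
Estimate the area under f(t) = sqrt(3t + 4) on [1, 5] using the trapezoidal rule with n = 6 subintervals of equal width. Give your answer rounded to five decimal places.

14.28039

Δt = (5 − 1)/6 = 2/3.
f(1) ≈ 2.64575, f(5/3) ≈ 3.00000, f(7/3) ≈ 3.31662, f(3) ≈ 3.60555, f(11/3) ≈ 3.87298, f(13/3) ≈ 4.12311, f(5) ≈ 4.35890.
T_6 = (Δt/2)·[f(t_0) + 2f(t_1) + ... + 2f(t_{5}) + f(t_6)].
Sum ≈ 14.28039.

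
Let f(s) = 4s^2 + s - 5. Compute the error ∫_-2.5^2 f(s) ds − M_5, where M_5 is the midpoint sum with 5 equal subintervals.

1.215

Exact integral: ∫_-2.5^2 f(s) ds = 7.875.
M_5 = 6.66.
Error = 7.875 − 6.66 = 1.215.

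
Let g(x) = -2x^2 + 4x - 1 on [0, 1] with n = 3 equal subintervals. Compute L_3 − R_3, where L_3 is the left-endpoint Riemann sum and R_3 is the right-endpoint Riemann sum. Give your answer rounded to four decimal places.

L_3 ≈ -0.037037.
R_3 ≈ 0.629630.
L_3 − R_3 ≈ -0.6667.

-0.6667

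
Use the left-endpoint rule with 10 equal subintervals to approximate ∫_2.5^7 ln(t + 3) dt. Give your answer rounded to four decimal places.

9.0138

Δt = (7 − 2.5)/10 = 0.45.
Left endpoints: 2.5, 2.95, 3.4, 3.85, 4.3, 4.75, 5.2, 5.65, 6.1, 6.55.
f(2.5) ≈ 1.7047, f(2.95) ≈ 1.7834, f(3.4) ≈ 1.8563, f(3.85) ≈ 1.9242, f(4.3) ≈ 1.9879, f(4.75) ≈ 2.0477, f(5.2) ≈ 2.1041, f(5.65) ≈ 2.1576, f(6.1) ≈ 2.2083, f(6.55) ≈ 2.2565.
Sum = Δt · [f(2.5) + f(2.95) + f(3.4) + ...].
Sum ≈ 9.0138.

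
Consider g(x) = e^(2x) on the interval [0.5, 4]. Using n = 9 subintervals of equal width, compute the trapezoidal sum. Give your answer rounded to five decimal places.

1563.44252

Δx = (4 − 0.5)/9 = 7/18.
g(0.5) ≈ 2.71828, g(8/9) ≈ 5.91669, g(23/18) ≈ 12.87845, g(5/3) ≈ 28.03162, g(37/18) ≈ 61.01447, g(22/9) ≈ 132.80593, g(17/6) ≈ 289.06936, g(29/9) ≈ 629.19703, g(65/18) ≈ 1369.52908, g(4) ≈ 2980.95799.
T_9 = (Δx/2)·[g(x_0) + 2g(x_1) + ... + 2g(x_{8}) + g(x_9)].
Sum ≈ 1563.44252.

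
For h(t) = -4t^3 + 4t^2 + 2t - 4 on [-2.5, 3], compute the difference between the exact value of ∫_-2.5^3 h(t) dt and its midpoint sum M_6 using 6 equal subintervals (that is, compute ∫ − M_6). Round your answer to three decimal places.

0.385

Exact integral: ∫_-2.5^3 h(t) dt ≈ -4.35417.
M_6 ≈ -4.73929.
Error ≈ -4.35417 − (-4.73929) ≈ 0.385.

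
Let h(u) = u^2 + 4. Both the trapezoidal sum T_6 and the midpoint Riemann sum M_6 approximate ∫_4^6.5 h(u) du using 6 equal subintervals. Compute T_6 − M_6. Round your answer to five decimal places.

0.10851

T_6 ≈ 80.2806713.
M_6 ≈ 80.1721644.
T_6 − M_6 ≈ 0.10851.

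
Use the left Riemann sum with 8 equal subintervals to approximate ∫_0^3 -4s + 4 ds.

-3.75

Δs = (3 − 0)/8 = 0.375.
Left endpoints: 0, 0.375, 0.75, 1.125, 1.5, 1.875, 2.25, 2.625.
f(0) = 4, f(0.375) = 2.5, f(0.75) = 1, f(1.125) = -0.5, f(1.5) = -2, f(1.875) = -3.5, f(2.25) = -5, f(2.625) = -6.5.
Sum = Δs · [f(0) + f(0.375) + f(0.75) + ...].
Sum = -3.75.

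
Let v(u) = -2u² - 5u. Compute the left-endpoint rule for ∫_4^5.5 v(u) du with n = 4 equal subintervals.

Δu = (5.5 − 4)/4 = 0.375.
Left endpoints: 4, 4.375, 4.75, 5.125.
v(4) = -52, v(4.375) = -60.15625, v(4.75) = -68.875, v(5.125) = -78.15625.
Sum = Δu · [v(4) + v(4.375) + v(4.75) + v(5.125)].
Sum = -97.1953125.

-97.1953125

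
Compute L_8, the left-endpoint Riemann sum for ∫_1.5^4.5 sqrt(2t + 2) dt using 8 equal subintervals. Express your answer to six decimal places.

Δt = (4.5 − 1.5)/8 = 0.375.
Left endpoints: 1.5, 1.875, 2.25, 2.625, 3, 3.375, 3.75, 4.125.
f(1.5) ≈ 2.236068, f(1.875) ≈ 2.397916, f(2.25) ≈ 2.549510, f(2.625) ≈ 2.692582, f(3) ≈ 2.828427, f(3.375) ≈ 2.958040, f(3.75) ≈ 3.082207, f(4.125) ≈ 3.201562.
Sum = Δt · [f(1.5) + f(1.875) + f(2.25) + ...].
Sum ≈ 8.229867.

8.229867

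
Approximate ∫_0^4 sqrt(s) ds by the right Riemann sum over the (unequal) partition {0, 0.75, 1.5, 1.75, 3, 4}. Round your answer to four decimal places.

Subinterval widths: 0.75, 0.75, 0.25, 1.25, 1.
Right endpoints: 0.75, 1.5, 1.75, 3, 4.
f(0.75) ≈ 0.8660, f(1.5) ≈ 1.2247, f(1.75) ≈ 1.3229, f(3) ≈ 1.7321, f(4) ≈ 2.0000.
Sum = Σ Δs_i · f(s_i).
Sum ≈ 6.0639.

6.0639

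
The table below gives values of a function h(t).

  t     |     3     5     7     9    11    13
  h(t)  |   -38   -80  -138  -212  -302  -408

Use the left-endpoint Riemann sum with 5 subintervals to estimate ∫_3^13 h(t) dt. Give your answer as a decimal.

Δt = 2.
Sum = 2·[(-38) + (-80) + (-138) + (-212) + (-302)] = -1540.

-1540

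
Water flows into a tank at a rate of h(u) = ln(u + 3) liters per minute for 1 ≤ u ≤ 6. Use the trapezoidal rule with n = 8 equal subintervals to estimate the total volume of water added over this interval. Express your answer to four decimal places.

9.2253

Δu = (6 − 1)/8 = 0.625.
h(1) ≈ 1.3863, h(1.625) ≈ 1.5315, h(2.25) ≈ 1.6582, h(2.875) ≈ 1.7707, h(3.5) ≈ 1.8718, h(4.125) ≈ 1.9636, h(4.75) ≈ 2.0477, h(5.375) ≈ 2.1253, h(6) ≈ 2.1972.
T_8 = (Δu/2)·[h(u_0) + 2h(u_1) + ... + 2h(u_{7}) + h(u_8)].
Sum ≈ 9.2253.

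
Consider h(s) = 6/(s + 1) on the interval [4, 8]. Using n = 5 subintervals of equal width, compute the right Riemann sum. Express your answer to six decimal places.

Δs = (8 − 4)/5 = 0.8.
Right endpoints: 4.8, 5.6, 6.4, 7.2, 8.
h(4.8) = 30/29, h(5.6) = 10/11, h(6.4) = 30/37, h(7.2) = 30/41, h(8) = 2/3.
Sum = Δs · [h(4.8) + h(5.6) + h(6.4) + h(7.2) + h(8)].
Sum ≈ 3.322207.

3.322207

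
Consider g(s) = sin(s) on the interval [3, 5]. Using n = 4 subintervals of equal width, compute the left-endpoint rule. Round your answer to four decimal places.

-0.9720

Δs = (5 − 3)/4 = 0.5.
Left endpoints: 3, 3.5, 4, 4.5.
g(3) ≈ 0.1411, g(3.5) ≈ -0.3508, g(4) ≈ -0.7568, g(4.5) ≈ -0.9775.
Sum = Δs · [g(3) + g(3.5) + g(4) + g(4.5)].
Sum ≈ -0.9720.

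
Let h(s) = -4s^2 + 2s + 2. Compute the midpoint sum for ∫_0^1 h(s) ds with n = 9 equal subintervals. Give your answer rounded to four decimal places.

Δs = (1 − 0)/9 = 1/9.
Midpoints: 1/18, 1/6, 5/18, 7/18, 0.5, 11/18, 13/18, 5/6, 17/18.
h(1/18) = 170/81, h(1/6) = 20/9, h(5/18) = 182/81, h(7/18) = 176/81, h(0.5) = 2, h(11/18) = 140/81, h(13/18) = 110/81, h(5/6) = 8/9, h(17/18) = 26/81.
Sum = Δs · [h(1/18) + h(1/6) + h(5/18) + ...].
Sum ≈ 1.6708.

1.6708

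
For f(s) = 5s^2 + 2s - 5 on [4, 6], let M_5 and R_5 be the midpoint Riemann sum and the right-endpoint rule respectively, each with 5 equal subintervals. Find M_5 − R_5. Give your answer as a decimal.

-21.2

M_5 = 263.2.
R_5 = 284.4.
M_5 − R_5 = -21.2.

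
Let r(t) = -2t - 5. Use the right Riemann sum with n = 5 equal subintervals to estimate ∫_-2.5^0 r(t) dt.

Δt = (0 − (-2.5))/5 = 0.5.
Right endpoints: -2, -1.5, -1, -0.5, 0.
r(-2) = -1, r(-1.5) = -2, r(-1) = -3, r(-0.5) = -4, r(0) = -5.
Sum = Δt · [r(-2) + r(-1.5) + r(-1) + r(-0.5) + r(0)].
Sum = -7.5.

-7.5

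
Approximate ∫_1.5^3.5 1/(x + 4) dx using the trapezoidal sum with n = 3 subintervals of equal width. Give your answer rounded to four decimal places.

Δx = (3.5 − 1.5)/3 = 2/3.
f(1.5) = 2/11, f(13/6) = 6/37, f(17/6) = 6/41, f(3.5) = 2/15.
T_3 = (Δx/2)·[f(x_0) + 2f(x_1) + 2f(x_2) + f(x_3)].
Sum ≈ 0.3107.

0.3107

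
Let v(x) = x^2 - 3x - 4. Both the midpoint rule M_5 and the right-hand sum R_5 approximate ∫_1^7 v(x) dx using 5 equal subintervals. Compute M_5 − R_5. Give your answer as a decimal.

M_5 = 17.28.
R_5 = 37.44.
M_5 − R_5 = -20.16.

-20.16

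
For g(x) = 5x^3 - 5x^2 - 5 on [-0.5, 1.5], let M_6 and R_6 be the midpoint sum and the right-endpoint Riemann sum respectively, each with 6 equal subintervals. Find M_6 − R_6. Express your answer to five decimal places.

-1.38889

M_6 ≈ -9.6296296.
R_6 ≈ -8.2407407.
M_6 − R_6 ≈ -1.38889.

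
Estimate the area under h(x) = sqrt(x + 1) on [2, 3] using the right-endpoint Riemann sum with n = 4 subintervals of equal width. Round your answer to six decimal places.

Δx = (3 − 2)/4 = 0.25.
Right endpoints: 2.25, 2.5, 2.75, 3.
h(2.25) ≈ 1.802776, h(2.5) ≈ 1.870829, h(2.75) ≈ 1.936492, h(3) ≈ 2.000000.
Sum = Δx · [h(2.25) + h(2.5) + h(2.75) + h(3)].
Sum ≈ 1.902524.

1.902524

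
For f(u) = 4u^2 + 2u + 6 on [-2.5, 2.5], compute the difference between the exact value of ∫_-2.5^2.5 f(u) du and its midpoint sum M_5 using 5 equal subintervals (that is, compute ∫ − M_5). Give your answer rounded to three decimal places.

Exact integral: ∫_-2.5^2.5 f(u) du ≈ 71.66667.
M_5 = 70.
Error ≈ 71.66667 − 70 ≈ 1.667.

1.667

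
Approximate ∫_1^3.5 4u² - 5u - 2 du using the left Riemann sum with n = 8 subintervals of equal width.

Δu = (3.5 − 1)/8 = 0.3125.
Left endpoints: 1, 1.3125, 1.625, 1.9375, 2.25, 2.5625, 2.875, 3.1875.
f(1) = -3, f(1.3125) = -1.671875, f(1.625) = 0.4375, f(1.9375) = 3.328125, f(2.25) = 7, f(2.5625) = 11.453125, f(2.875) = 16.6875, f(3.1875) = 22.703125.
Sum = Δu · [f(1) + f(1.3125) + f(1.625) + ...].
Sum = 17.79296875.

17.79296875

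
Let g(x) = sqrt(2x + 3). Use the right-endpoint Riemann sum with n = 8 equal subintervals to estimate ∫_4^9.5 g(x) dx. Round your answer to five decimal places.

Δx = (9.5 − 4)/8 = 0.6875.
Right endpoints: 4.6875, 5.375, 6.0625, 6.75, 7.4375, 8.125, 8.8125, 9.5.
g(4.6875) ≈ 3.51781, g(5.375) ≈ 3.70810, g(6.0625) ≈ 3.88909, g(6.75) ≈ 4.06202, g(7.4375) ≈ 4.22788, g(8.125) ≈ 4.38748, g(8.8125) ≈ 4.54148, g(9.5) ≈ 4.69042.
Sum = Δx · [g(4.6875) + g(5.375) + g(6.0625) + ...].
Sum ≈ 22.70419.

22.70419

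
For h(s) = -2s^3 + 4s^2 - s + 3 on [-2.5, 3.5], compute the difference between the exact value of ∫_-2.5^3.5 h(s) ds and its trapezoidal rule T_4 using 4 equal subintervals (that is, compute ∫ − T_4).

Exact integral: ∫_-2.5^3.5 h(s) ds = 37.5.
T_4 = 39.75.
Error = 37.5 − 39.75 = -2.25.

-2.25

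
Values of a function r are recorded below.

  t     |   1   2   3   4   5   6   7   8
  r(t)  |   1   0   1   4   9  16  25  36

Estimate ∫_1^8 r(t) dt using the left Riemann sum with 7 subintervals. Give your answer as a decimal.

56

Δt = 1.
Sum = 1·[1 + 0 + 1 + 4 + 9 + 16 + 25] = 56.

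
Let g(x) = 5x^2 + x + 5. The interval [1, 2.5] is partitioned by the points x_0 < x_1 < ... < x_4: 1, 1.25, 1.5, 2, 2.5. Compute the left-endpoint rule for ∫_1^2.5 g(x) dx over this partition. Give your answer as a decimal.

Subinterval widths: 0.25, 0.25, 0.5, 0.5.
Left endpoints: 1, 1.25, 1.5, 2.
g(1) = 11, g(1.25) = 14.0625, g(1.5) = 17.75, g(2) = 27.
Sum = Σ Δx_i · g(x_i).
Sum = 28.640625.

28.640625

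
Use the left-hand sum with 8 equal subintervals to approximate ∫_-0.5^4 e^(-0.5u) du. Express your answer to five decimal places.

Δu = (4 − (-0.5))/8 = 0.5625.
Left endpoints: -0.5, 0.0625, 0.625, 1.1875, 1.75, 2.3125, 2.875, 3.4375.
f(-0.5) ≈ 1.28403, f(0.0625) ≈ 0.96923, f(0.625) ≈ 0.73162, f(1.1875) ≈ 0.55225, f(1.75) ≈ 0.41686, f(2.3125) ≈ 0.31466, f(2.875) ≈ 0.23752, f(3.4375) ≈ 0.17929.
Sum = Δu · [f(-0.5) + f(0.0625) + f(0.625) + ...].
Sum ≈ 2.63557.

2.63557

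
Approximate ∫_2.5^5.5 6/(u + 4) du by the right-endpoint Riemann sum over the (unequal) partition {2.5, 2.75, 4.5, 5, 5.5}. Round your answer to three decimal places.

Subinterval widths: 0.25, 1.75, 0.5, 0.5.
Right endpoints: 2.75, 4.5, 5, 5.5.
f(2.75) = 8/9, f(4.5) = 12/17, f(5) = 2/3, f(5.5) = 12/19.
Sum = Σ Δu_i · f(u_i).
Sum ≈ 2.107.

2.107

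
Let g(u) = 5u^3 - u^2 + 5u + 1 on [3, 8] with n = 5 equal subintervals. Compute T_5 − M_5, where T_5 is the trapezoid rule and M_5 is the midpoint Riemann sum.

101.875

T_5 = 5067.5.
M_5 = 4965.625.
T_5 − M_5 = 101.875.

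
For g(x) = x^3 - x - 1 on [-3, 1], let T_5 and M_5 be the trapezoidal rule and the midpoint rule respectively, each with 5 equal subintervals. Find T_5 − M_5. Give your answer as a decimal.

T_5 = -21.28.
M_5 = -19.36.
T_5 − M_5 = -1.92.

-1.92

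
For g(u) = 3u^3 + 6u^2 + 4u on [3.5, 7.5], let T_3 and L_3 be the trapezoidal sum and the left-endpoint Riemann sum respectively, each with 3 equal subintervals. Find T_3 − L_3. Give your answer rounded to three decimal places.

944.667

T_3 ≈ 3172.27778.
L_3 ≈ 2227.61111.
T_3 − L_3 ≈ 944.667.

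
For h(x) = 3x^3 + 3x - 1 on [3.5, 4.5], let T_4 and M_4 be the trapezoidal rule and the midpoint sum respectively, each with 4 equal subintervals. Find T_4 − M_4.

0.5625

T_4 = 206.375.
M_4 = 205.8125.
T_4 − M_4 = 0.5625.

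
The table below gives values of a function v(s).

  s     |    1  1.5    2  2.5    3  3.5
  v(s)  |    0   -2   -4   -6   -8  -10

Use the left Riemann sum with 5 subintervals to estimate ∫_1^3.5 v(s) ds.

Δs = 0.5.
Sum = 0.5·[0 + (-2) + (-4) + (-6) + (-8)] = -10.

-10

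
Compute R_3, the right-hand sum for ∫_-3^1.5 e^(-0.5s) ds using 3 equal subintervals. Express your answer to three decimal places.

5.384

Δs = (1.5 − (-3))/3 = 1.5.
Right endpoints: -1.5, 0, 1.5.
f(-1.5) ≈ 2.117, f(0) ≈ 1.000, f(1.5) ≈ 0.472.
Sum = Δs · [f(-1.5) + f(0) + f(1.5)].
Sum ≈ 5.384.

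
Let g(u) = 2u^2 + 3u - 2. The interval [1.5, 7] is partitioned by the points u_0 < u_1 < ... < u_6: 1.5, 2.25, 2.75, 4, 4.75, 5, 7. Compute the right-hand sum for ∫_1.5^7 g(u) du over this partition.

367.125

Subinterval widths: 0.75, 0.5, 1.25, 0.75, 0.25, 2.
Right endpoints: 2.25, 2.75, 4, 4.75, 5, 7.
g(2.25) = 14.875, g(2.75) = 21.375, g(4) = 42, g(4.75) = 57.375, g(5) = 63, g(7) = 117.
Sum = Σ Δu_i · g(u_i).
Sum = 367.125.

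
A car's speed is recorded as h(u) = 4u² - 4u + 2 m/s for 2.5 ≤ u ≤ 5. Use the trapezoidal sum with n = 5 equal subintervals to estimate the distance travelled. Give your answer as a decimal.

Δu = (5 − 2.5)/5 = 0.5.
h(2.5) = 17, h(3) = 26, h(3.5) = 37, h(4) = 50, h(4.5) = 65, h(5) = 82.
T_5 = (Δu/2)·[h(u_0) + 2h(u_1) + ... + 2h(u_{4}) + h(u_5)].
Sum = 113.75.

113.75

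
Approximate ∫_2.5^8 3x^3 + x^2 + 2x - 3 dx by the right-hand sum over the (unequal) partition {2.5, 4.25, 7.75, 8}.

Subinterval widths: 1.75, 3.5, 0.25.
Right endpoints: 4.25, 7.75, 8.
f(4.25) = 253.859375, f(7.75) = 1469.015625, f(8) = 1613.
Sum = Σ Δx_i · f(x_i).
Sum = 5989.05859375.

5989.05859375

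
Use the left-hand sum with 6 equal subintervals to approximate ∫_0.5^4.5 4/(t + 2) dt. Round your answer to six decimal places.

Δt = (4.5 − 0.5)/6 = 2/3.
Left endpoints: 0.5, 7/6, 11/6, 2.5, 19/6, 23/6.
f(0.5) = 1.6, f(7/6) = 24/19, f(11/6) = 24/23, f(2.5) = 8/9, f(19/6) = 24/31, f(23/6) = 24/35.
Sum = Δt · [f(0.5) + f(7/6) + f(11/6) + ...].
Sum ≈ 4.170289.

4.170289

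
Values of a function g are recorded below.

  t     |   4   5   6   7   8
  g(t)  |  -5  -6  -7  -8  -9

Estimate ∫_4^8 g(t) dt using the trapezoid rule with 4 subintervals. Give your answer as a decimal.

-28

Δt = 1.
T_4 = (1/2)·[(-5) + 2·(-6) + 2·(-7) + 2·(-8) + (-9)] = -28.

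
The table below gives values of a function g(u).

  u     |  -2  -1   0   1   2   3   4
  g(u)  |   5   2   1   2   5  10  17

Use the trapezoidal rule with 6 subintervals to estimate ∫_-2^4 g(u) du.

Δu = 1.
T_6 = (1/2)·[5 + 2·2 + 2·1 + 2·2 + 2·5 + 2·10 + 17] = 31.

31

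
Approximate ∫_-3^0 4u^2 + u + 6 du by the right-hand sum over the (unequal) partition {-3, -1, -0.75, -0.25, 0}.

24.375

Subinterval widths: 2, 0.25, 0.5, 0.25.
Right endpoints: -1, -0.75, -0.25, 0.
f(-1) = 9, f(-0.75) = 7.5, f(-0.25) = 6, f(0) = 6.
Sum = Σ Δu_i · f(u_i).
Sum = 24.375.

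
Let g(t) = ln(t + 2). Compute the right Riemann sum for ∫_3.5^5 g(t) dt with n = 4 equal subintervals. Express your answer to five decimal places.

2.79002

Δt = (5 − 3.5)/4 = 0.375.
Right endpoints: 3.875, 4.25, 4.625, 5.
g(3.875) ≈ 1.77071, g(4.25) ≈ 1.83258, g(4.625) ≈ 1.89085, g(5) ≈ 1.94591.
Sum = Δt · [g(3.875) + g(4.25) + g(4.625) + g(5)].
Sum ≈ 2.79002.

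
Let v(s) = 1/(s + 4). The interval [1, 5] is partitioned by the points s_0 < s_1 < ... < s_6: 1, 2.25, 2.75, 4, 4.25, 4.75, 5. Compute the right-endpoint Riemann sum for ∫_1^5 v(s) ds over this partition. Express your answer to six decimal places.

Subinterval widths: 1.25, 0.5, 1.25, 0.25, 0.5, 0.25.
Right endpoints: 2.25, 2.75, 4, 4.25, 4.75, 5.
v(2.25) = 0.16, v(2.75) = 4/27, v(4) = 0.125, v(4.25) = 4/33, v(4.75) = 4/35, v(5) = 1/9.
Sum = Σ Δs_i · v(s_i).
Sum ≈ 0.545548.

0.545548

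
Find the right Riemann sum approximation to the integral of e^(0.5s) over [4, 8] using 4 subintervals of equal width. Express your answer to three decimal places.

119.982

Δs = (8 − 4)/4 = 1.
Right endpoints: 5, 6, 7, 8.
f(5) ≈ 12.182, f(6) ≈ 20.086, f(7) ≈ 33.115, f(8) ≈ 54.598.
Sum = Δs · [f(5) + f(6) + f(7) + f(8)].
Sum ≈ 119.982.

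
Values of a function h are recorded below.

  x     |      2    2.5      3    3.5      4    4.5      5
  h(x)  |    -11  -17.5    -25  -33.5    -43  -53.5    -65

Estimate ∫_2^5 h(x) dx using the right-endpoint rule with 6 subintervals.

Δx = 0.5.
Sum = 0.5·[(-17.5) + (-25) + (-33.5) + (-43) + (-53.5) + (-65)] = -118.75.

-118.75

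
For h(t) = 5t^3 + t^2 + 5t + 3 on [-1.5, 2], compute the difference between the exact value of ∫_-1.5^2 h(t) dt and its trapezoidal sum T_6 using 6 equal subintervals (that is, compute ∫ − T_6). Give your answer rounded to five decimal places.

Exact integral: ∫_-1.5^2 h(t) dt ≈ 32.3385417.
T_6 ≈ 33.2813947.
Error ≈ 32.3385417 − 33.2813947 ≈ -0.94285.

-0.94285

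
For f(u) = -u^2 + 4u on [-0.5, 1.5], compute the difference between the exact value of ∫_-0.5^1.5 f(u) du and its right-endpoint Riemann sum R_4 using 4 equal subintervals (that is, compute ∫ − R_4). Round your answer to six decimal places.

-1.416667

Exact integral: ∫_-0.5^1.5 f(u) du ≈ 2.83333333.
R_4 = 4.25.
Error ≈ 2.83333333 − 4.25 ≈ -1.416667.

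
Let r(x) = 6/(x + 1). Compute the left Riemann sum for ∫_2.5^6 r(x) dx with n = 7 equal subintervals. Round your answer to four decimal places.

4.3808

Δx = (6 − 2.5)/7 = 0.5.
Left endpoints: 2.5, 3, 3.5, 4, 4.5, 5, 5.5.
r(2.5) = 12/7, r(3) = 1.5, r(3.5) = 4/3, r(4) = 1.2, r(4.5) = 12/11, r(5) = 1, r(5.5) = 12/13.
Sum = Δx · [r(2.5) + r(3) + r(3.5) + ...].
Sum ≈ 4.3808.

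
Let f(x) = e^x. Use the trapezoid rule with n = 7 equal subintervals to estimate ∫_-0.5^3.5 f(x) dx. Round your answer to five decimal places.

33.38874

Δx = (3.5 − (-0.5))/7 = 4/7.
f(-0.5) ≈ 0.60653, f(1/14) ≈ 1.07404, f(9/14) ≈ 1.90191, f(17/14) ≈ 3.36789, f(25/14) ≈ 5.96384, f(33/14) ≈ 10.56073, f(41/14) ≈ 18.70090, f(3.5) ≈ 33.11545.
T_7 = (Δx/2)·[f(x_0) + 2f(x_1) + ... + 2f(x_{6}) + f(x_7)].
Sum ≈ 33.38874.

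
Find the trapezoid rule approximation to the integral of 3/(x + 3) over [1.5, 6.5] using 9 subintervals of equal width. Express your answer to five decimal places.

Δx = (6.5 − 1.5)/9 = 5/9.
f(1.5) = 2/3, f(37/18) = 54/91, f(47/18) = 54/101, f(19/6) = 18/37, f(67/18) = 54/121, f(77/18) = 54/131, f(29/6) = 18/47, f(97/18) = 54/151, f(107/18) = 54/161, f(6.5) = 6/19.
T_9 = (Δx/2)·[f(x_0) + 2f(x_1) + ... + 2f(x_{8}) + f(x_9)].
Sum ≈ 2.24459.

2.24459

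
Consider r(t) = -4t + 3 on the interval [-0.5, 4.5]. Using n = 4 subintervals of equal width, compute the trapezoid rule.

-25

Δt = (4.5 − (-0.5))/4 = 1.25.
r(-0.5) = 5, r(0.75) = 0, r(2) = -5, r(3.25) = -10, r(4.5) = -15.
T_4 = (Δt/2)·[r(t_0) + 2r(t_1) + 2r(t_2) + 2r(t_3) + r(t_4)].
Sum = -25.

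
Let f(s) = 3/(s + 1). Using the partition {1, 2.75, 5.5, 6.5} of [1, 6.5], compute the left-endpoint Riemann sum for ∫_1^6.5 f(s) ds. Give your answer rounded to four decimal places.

5.2865

Subinterval widths: 1.75, 2.75, 1.
Left endpoints: 1, 2.75, 5.5.
f(1) = 1.5, f(2.75) = 0.8, f(5.5) = 6/13.
Sum = Σ Δs_i · f(s_i).
Sum ≈ 5.2865.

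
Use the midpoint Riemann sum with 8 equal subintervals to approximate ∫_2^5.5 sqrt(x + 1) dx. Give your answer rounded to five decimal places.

7.58451

Δx = (5.5 − 2)/8 = 0.4375.
Midpoints: 2.21875, 2.65625, 3.09375, 3.53125, 3.96875, 4.40625, 4.84375, 5.28125.
f(2.21875) ≈ 1.79409, f(2.65625) ≈ 1.91213, f(3.09375) ≈ 2.02330, f(3.53125) ≈ 2.12867, f(3.96875) ≈ 2.22907, f(4.40625) ≈ 2.32513, f(4.84375) ≈ 2.41738, f(5.28125) ≈ 2.50624.
Sum = Δx · [f(2.21875) + f(2.65625) + f(3.09375) + ...].
Sum ≈ 7.58451.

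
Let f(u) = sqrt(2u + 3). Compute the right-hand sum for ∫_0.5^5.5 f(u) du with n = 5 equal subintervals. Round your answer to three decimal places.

Δu = (5.5 − 0.5)/5 = 1.
Right endpoints: 1.5, 2.5, 3.5, 4.5, 5.5.
f(1.5) ≈ 2.449, f(2.5) ≈ 2.828, f(3.5) ≈ 3.162, f(4.5) ≈ 3.464, f(5.5) ≈ 3.742.
Sum = Δu · [f(1.5) + f(2.5) + f(3.5) + f(4.5) + f(5.5)].
Sum ≈ 15.646.

15.646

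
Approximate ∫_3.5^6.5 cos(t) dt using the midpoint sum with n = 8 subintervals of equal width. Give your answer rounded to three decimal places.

0.569

Δt = (6.5 − 3.5)/8 = 0.375.
Midpoints: 3.6875, 4.0625, 4.4375, 4.8125, 5.1875, 5.5625, 5.9375, 6.3125.
f(3.6875) ≈ -0.855, f(4.0625) ≈ -0.605, f(4.4375) ≈ -0.271, f(4.8125) ≈ 0.100, f(5.1875) ≈ 0.457, f(5.5625) ≈ 0.751, f(5.9375) ≈ 0.941, f(6.3125) ≈ 1.000.
Sum = Δt · [f(3.6875) + f(4.0625) + f(4.4375) + ...].
Sum ≈ 0.569.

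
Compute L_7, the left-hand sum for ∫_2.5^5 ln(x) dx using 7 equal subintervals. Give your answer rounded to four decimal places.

3.1306

Δx = (5 − 2.5)/7 = 5/14.
Left endpoints: 2.5, 20/7, 45/14, 25/7, 55/14, 30/7, 65/14.
f(2.5) ≈ 0.9163, f(20/7) ≈ 1.0498, f(45/14) ≈ 1.1676, f(25/7) ≈ 1.2730, f(55/14) ≈ 1.3683, f(30/7) ≈ 1.4553, f(65/14) ≈ 1.5353.
Sum = Δx · [f(2.5) + f(20/7) + f(45/14) + ...].
Sum ≈ 3.1306.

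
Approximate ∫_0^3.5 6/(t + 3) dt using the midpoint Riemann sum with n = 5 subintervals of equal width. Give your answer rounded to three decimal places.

4.629

Δt = (3.5 − 0)/5 = 0.7.
Midpoints: 0.35, 1.05, 1.75, 2.45, 3.15.
f(0.35) = 120/67, f(1.05) = 40/27, f(1.75) = 24/19, f(2.45) = 120/109, f(3.15) = 40/41.
Sum = Δt · [f(0.35) + f(1.05) + f(1.75) + f(2.45) + f(3.15)].
Sum ≈ 4.629.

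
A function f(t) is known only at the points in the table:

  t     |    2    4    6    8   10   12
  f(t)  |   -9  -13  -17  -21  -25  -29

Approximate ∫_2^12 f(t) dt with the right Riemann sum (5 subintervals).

Δt = 2.
Sum = 2·[(-13) + (-17) + (-21) + (-25) + (-29)] = -210.

-210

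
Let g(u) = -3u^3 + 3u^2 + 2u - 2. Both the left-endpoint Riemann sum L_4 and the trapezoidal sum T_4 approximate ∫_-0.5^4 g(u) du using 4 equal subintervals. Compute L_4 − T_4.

L_4 ≈ -56.610352.
T_4 ≈ -133.180664.
L_4 − T_4 = 76.5703125.

76.5703125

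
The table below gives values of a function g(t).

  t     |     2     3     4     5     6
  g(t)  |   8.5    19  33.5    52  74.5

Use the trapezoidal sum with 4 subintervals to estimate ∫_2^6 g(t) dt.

146

Δt = 1.
T_4 = (1/2)·[8.5 + 2·19 + 2·33.5 + 2·52 + 74.5] = 146.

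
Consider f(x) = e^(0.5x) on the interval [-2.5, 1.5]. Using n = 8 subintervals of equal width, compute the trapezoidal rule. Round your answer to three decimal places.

Δx = (1.5 − (-2.5))/8 = 0.5.
f(-2.5) ≈ 0.287, f(-2) ≈ 0.368, f(-1.5) ≈ 0.472, f(-1) ≈ 0.607, f(-0.5) ≈ 0.779, f(0) ≈ 1.000, f(0.5) ≈ 1.284, f(1) ≈ 1.649, f(1.5) ≈ 2.117.
T_8 = (Δx/2)·[f(x_0) + 2f(x_1) + ... + 2f(x_{7}) + f(x_8)].
Sum ≈ 3.680.

3.680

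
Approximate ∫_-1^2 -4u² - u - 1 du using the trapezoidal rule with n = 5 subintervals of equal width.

-17.22

Δu = (2 − (-1))/5 = 0.6.
f(-1) = -4, f(-0.4) = -1.24, f(0.2) = -1.36, f(0.8) = -4.36, f(1.4) = -10.24, f(2) = -19.
T_5 = (Δu/2)·[f(u_0) + 2f(u_1) + ... + 2f(u_{4}) + f(u_5)].
Sum = -17.22.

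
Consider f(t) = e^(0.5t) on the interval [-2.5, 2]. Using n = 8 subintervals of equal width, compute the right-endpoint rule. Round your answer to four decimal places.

5.5795

Δt = (2 − (-2.5))/8 = 0.5625.
Right endpoints: -1.9375, -1.375, -0.8125, -0.25, 0.3125, 0.875, 1.4375, 2.
f(-1.9375) ≈ 0.3796, f(-1.375) ≈ 0.5028, f(-0.8125) ≈ 0.6661, f(-0.25) ≈ 0.8825, f(0.3125) ≈ 1.1691, f(0.875) ≈ 1.5488, f(1.4375) ≈ 2.0519, f(2) ≈ 2.7183.
Sum = Δt · [f(-1.9375) + f(-1.375) + f(-0.8125) + ...].
Sum ≈ 5.5795.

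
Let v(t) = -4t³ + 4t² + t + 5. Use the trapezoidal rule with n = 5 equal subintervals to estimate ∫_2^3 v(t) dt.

Δt = (3 − 2)/5 = 0.2.
v(2) = -9, v(2.2) = -16.032, v(2.4) = -24.856, v(2.6) = -35.664, v(2.8) = -48.648, v(3) = -64.
T_5 = (Δt/2)·[v(t_0) + 2v(t_1) + ... + 2v(t_{4}) + v(t_5)].
Sum = -32.34.

-32.34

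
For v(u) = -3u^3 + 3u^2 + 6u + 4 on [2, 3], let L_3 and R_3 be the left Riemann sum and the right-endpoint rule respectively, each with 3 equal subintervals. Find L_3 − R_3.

12

L_3 ≈ -5.1111111.
R_3 ≈ -17.1111111.
L_3 − R_3 = 12.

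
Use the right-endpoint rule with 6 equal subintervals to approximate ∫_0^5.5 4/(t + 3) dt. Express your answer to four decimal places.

3.7974

Δt = (5.5 − 0)/6 = 11/12.
Right endpoints: 11/12, 11/6, 2.75, 11/3, 55/12, 5.5.
f(11/12) = 48/47, f(11/6) = 24/29, f(2.75) = 16/23, f(11/3) = 0.6, f(55/12) = 48/91, f(5.5) = 8/17.
Sum = Δt · [f(11/12) + f(11/6) + f(2.75) + ...].
Sum ≈ 3.7974.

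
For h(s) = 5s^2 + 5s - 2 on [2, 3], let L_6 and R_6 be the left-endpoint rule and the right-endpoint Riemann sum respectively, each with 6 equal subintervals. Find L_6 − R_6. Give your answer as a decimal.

L_6 ≈ 39.689815.
R_6 ≈ 44.689815.
L_6 − R_6 = -5.

-5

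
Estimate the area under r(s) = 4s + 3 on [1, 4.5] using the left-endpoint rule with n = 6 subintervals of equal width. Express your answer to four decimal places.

44.9167

Δs = (4.5 − 1)/6 = 7/12.
Left endpoints: 1, 19/12, 13/6, 2.75, 10/3, 47/12.
r(1) = 7, r(19/12) = 28/3, r(13/6) = 35/3, r(2.75) = 14, r(10/3) = 49/3, r(47/12) = 56/3.
Sum = Δs · [r(1) + r(19/12) + r(13/6) + ...].
Sum ≈ 44.9167.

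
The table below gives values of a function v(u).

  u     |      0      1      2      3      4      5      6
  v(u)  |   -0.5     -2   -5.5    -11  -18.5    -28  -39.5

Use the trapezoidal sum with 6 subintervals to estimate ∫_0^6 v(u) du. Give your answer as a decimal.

-85

Δu = 1.
T_6 = (1/2)·[(-0.5) + 2·(-2) + 2·(-5.5) + 2·(-11) + 2·(-18.5) + 2·(-28) + (-39.5)] = -85.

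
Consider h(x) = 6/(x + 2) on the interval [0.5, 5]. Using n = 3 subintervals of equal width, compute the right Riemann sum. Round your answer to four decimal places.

Δx = (5 − 0.5)/3 = 1.5.
Right endpoints: 2, 3.5, 5.
h(2) = 1.5, h(3.5) = 12/11, h(5) = 6/7.
Sum = Δx · [h(2) + h(3.5) + h(5)].
Sum ≈ 5.1721.

5.1721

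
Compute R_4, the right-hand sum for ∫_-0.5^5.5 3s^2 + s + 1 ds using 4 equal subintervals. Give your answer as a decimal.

Δs = (5.5 − (-0.5))/4 = 1.5.
Right endpoints: 1, 2.5, 4, 5.5.
f(1) = 5, f(2.5) = 22.25, f(4) = 53, f(5.5) = 97.25.
Sum = Δs · [f(1) + f(2.5) + f(4) + f(5.5)].
Sum = 266.25.

266.25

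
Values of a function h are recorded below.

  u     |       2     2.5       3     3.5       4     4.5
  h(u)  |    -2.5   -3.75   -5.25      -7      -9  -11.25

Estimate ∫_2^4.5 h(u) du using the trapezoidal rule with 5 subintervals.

-15.9375

Δu = 0.5.
T_5 = (0.5/2)·[(-2.5) + 2·(-3.75) + 2·(-5.25) + 2·(-7) + 2·(-9) + (-11.25)] = -15.9375.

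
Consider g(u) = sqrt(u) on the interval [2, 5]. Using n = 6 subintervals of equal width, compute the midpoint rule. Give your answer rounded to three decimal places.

5.569

Δu = (5 − 2)/6 = 0.5.
Midpoints: 2.25, 2.75, 3.25, 3.75, 4.25, 4.75.
g(2.25) ≈ 1.500, g(2.75) ≈ 1.658, g(3.25) ≈ 1.803, g(3.75) ≈ 1.936, g(4.25) ≈ 2.062, g(4.75) ≈ 2.179.
Sum = Δu · [g(2.25) + g(2.75) + g(3.25) + ...].
Sum ≈ 5.569.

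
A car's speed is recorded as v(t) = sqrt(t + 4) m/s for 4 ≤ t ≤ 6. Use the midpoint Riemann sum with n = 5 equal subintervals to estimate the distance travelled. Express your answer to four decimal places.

5.9970

Δt = (6 − 4)/5 = 0.4.
Midpoints: 4.2, 4.6, 5, 5.4, 5.8.
v(4.2) ≈ 2.8636, v(4.6) ≈ 2.9326, v(5) ≈ 3.0000, v(5.4) ≈ 3.0659, v(5.8) ≈ 3.1305.
Sum = Δt · [v(4.2) + v(4.6) + v(5) + v(5.4) + v(5.8)].
Sum ≈ 5.9970.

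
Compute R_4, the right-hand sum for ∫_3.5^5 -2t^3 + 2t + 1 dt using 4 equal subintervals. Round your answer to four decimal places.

Δt = (5 − 3.5)/4 = 0.375.
Right endpoints: 3.875, 4.25, 4.625, 5.
f(3.875) = -107.62109375, f(4.25) = -144.03125, f(4.625) = -187.61328125, f(5) = -239.
Sum = Δt · [f(3.875) + f(4.25) + f(4.625) + f(5)].
Sum ≈ -254.3496.

-254.3496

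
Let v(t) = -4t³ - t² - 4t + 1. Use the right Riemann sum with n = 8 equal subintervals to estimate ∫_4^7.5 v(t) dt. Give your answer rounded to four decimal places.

-3437.1777

Δt = (7.5 − 4)/8 = 0.4375.
Right endpoints: 4.4375, 4.875, 5.3125, 5.75, 6.1875, 6.625, 7.0625, 7.5.
v(4.4375) = -395227/1024, v(4.875) = -505.6953125, v(5.3125) = -663761/1024, v(5.75) = -815.5, v(6.1875) = -1033823/1024, v(6.625) = -1232.4921875, v(7.0625) = -1521877/1024, v(7.5) = -1772.75.
Sum = Δt · [v(4.4375) + v(4.875) + v(5.3125) + ...].
Sum ≈ -3437.1777.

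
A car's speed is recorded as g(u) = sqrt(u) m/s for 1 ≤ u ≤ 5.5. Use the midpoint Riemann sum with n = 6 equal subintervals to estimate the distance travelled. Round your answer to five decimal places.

7.93902

Δu = (5.5 − 1)/6 = 0.75.
Midpoints: 1.375, 2.125, 2.875, 3.625, 4.375, 5.125.
g(1.375) ≈ 1.17260, g(2.125) ≈ 1.45774, g(2.875) ≈ 1.69558, g(3.625) ≈ 1.90394, g(4.375) ≈ 2.09165, g(5.125) ≈ 2.26385.
Sum = Δu · [g(1.375) + g(2.125) + g(2.875) + ...].
Sum ≈ 7.93902.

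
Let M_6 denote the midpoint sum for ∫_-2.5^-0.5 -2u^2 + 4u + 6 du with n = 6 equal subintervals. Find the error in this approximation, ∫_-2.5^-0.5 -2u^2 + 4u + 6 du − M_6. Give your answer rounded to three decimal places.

Exact integral: ∫_-2.5^-0.5 f(u) du ≈ -10.33333.
M_6 ≈ -10.29630.
Error ≈ -10.33333 − (-10.29630) ≈ -0.037.

-0.037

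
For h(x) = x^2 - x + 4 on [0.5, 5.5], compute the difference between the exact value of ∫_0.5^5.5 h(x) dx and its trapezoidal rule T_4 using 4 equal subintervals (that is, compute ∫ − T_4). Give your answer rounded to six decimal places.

Exact integral: ∫_0.5^5.5 h(x) dx ≈ 60.41666667.
T_4 = 61.71875.
Error ≈ 60.41666667 − 61.71875 ≈ -1.302083.

-1.302083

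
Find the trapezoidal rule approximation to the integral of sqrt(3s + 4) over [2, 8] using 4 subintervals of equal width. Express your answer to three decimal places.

Δs = (8 − 2)/4 = 1.5.
f(2) ≈ 3.162, f(3.5) ≈ 3.808, f(5) ≈ 4.359, f(6.5) ≈ 4.848, f(8) ≈ 5.292.
T_4 = (Δs/2)·[f(s_0) + 2f(s_1) + 2f(s_2) + 2f(s_3) + f(s_4)].
Sum ≈ 25.862.

25.862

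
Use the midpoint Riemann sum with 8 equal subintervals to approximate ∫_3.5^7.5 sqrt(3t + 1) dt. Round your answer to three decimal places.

16.651

Δt = (7.5 − 3.5)/8 = 0.5.
Midpoints: 3.75, 4.25, 4.75, 5.25, 5.75, 6.25, 6.75, 7.25.
f(3.75) ≈ 3.500, f(4.25) ≈ 3.708, f(4.75) ≈ 3.905, f(5.25) ≈ 4.093, f(5.75) ≈ 4.272, f(6.25) ≈ 4.444, f(6.75) ≈ 4.610, f(7.25) ≈ 4.770.
Sum = Δt · [f(3.75) + f(4.25) + f(4.75) + ...].
Sum ≈ 16.651.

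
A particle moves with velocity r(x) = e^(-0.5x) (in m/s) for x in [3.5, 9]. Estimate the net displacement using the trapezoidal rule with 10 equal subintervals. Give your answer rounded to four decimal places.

Δx = (9 − 3.5)/10 = 0.55.
r(3.5) ≈ 0.1738, r(4.05) ≈ 0.1320, r(4.6) ≈ 0.1003, r(5.15) ≈ 0.0762, r(5.7) ≈ 0.0578, r(6.25) ≈ 0.0439, r(6.8) ≈ 0.0334, r(7.35) ≈ 0.0253, r(7.9) ≈ 0.0193, r(8.45) ≈ 0.0146, r(9) ≈ 0.0111.
T_10 = (Δx/2)·[r(x_0) + 2r(x_1) + ... + 2r(x_{9}) + r(x_10)].
Sum ≈ 0.3274.

0.3274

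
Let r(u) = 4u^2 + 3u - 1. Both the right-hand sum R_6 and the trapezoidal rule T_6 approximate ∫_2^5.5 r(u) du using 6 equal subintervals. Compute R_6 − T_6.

33.6875

R_6 ≈ 281.5231481.
T_6 ≈ 247.8356481.
R_6 − T_6 = 33.6875.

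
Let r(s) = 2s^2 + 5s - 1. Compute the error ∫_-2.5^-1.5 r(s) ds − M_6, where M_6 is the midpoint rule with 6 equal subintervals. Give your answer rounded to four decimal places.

Exact integral: ∫_-2.5^-1.5 r(s) ds ≈ -2.833333.
M_6 ≈ -2.837963.
Error ≈ -2.833333 − (-2.837963) ≈ 0.0046.

0.0046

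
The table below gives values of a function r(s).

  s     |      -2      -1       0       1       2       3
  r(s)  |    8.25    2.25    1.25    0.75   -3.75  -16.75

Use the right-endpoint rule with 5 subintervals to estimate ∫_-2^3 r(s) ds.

Δs = 1.
Sum = 1·[2.25 + 1.25 + 0.75 + (-3.75) + (-16.75)] = -16.25.

-16.25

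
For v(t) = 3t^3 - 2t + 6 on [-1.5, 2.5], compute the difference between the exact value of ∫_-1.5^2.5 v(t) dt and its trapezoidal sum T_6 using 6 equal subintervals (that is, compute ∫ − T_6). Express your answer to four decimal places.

-1.3333

Exact integral: ∫_-1.5^2.5 v(t) dt = 45.5.
T_6 ≈ 46.833333.
Error ≈ 45.5 − 46.833333 ≈ -1.3333.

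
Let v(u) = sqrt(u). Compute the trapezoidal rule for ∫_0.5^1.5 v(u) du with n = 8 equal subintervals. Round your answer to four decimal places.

Δu = (1.5 − 0.5)/8 = 0.125.
v(0.5) ≈ 0.7071, v(0.625) ≈ 0.7906, v(0.75) ≈ 0.8660, v(0.875) ≈ 0.9354, v(1) ≈ 1.0000, v(1.125) ≈ 1.0607, v(1.25) ≈ 1.1180, v(1.375) ≈ 1.1726, v(1.5) ≈ 1.2247.
T_8 = (Δu/2)·[v(u_0) + 2v(u_1) + ... + 2v(u_{7}) + v(u_8)].
Sum ≈ 0.9887.

0.9887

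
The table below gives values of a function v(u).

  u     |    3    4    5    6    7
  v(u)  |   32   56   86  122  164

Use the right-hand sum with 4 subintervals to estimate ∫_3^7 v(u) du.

428

Δu = 1.
Sum = 1·[56 + 86 + 122 + 164] = 428.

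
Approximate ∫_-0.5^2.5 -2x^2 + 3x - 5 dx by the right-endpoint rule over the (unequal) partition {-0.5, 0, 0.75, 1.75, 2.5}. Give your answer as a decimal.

Subinterval widths: 0.5, 0.75, 1, 0.75.
Right endpoints: 0, 0.75, 1.75, 2.5.
f(0) = -5, f(0.75) = -3.875, f(1.75) = -5.875, f(2.5) = -10.
Sum = Σ Δx_i · f(x_i).
Sum = -18.78125.

-18.78125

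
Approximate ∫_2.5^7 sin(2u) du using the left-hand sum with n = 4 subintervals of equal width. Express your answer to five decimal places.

Δu = (7 − 2.5)/4 = 1.125.
Left endpoints: 2.5, 3.625, 4.75, 5.875.
f(2.5) ≈ -0.95892, f(3.625) ≈ 0.82308, f(4.75) ≈ -0.07515, f(5.875) ≈ -0.72866.
Sum = Δu · [f(2.5) + f(3.625) + f(4.75) + f(5.875)].
Sum ≈ -1.05712.

-1.05712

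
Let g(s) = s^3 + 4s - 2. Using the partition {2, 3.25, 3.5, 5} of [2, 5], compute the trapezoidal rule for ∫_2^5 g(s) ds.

Subinterval widths: 1.25, 0.25, 1.5.
g(2) = 14, g(3.25) = 45.328125, g(3.5) = 54.875, g(5) = 143.
On each subinterval the trapezoid contributes (Δs_i/2)·[g(s_{i-1}) + g(s_i)].
Sum = 198.01171875.

198.01171875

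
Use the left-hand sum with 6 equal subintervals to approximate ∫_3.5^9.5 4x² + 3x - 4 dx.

Δx = (9.5 − 3.5)/6 = 1.
Left endpoints: 3.5, 4.5, 5.5, 6.5, 7.5, 8.5.
f(3.5) = 55.5, f(4.5) = 90.5, f(5.5) = 133.5, f(6.5) = 184.5, f(7.5) = 243.5, f(8.5) = 310.5.
Sum = Δx · [f(3.5) + f(4.5) + f(5.5) + ...].
Sum = 1018.

1018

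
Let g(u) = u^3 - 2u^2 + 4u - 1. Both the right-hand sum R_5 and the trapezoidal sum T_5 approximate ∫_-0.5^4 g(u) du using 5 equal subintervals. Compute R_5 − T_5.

22.78125

R_5 = 72.99.
T_5 = 50.20875.
R_5 − T_5 = 22.78125.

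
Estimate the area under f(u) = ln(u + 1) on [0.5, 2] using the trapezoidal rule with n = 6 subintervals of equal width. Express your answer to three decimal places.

1.186

Δu = (2 − 0.5)/6 = 0.25.
f(0.5) ≈ 0.405, f(0.75) ≈ 0.560, f(1) ≈ 0.693, f(1.25) ≈ 0.811, f(1.5) ≈ 0.916, f(1.75) ≈ 1.012, f(2) ≈ 1.099.
T_6 = (Δu/2)·[f(u_0) + 2f(u_1) + ... + 2f(u_{5}) + f(u_6)].
Sum ≈ 1.186.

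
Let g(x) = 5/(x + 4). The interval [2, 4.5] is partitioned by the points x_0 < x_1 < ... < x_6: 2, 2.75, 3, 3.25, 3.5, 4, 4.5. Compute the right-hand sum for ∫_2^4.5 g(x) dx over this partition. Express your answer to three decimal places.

Subinterval widths: 0.75, 0.25, 0.25, 0.25, 0.5, 0.5.
Right endpoints: 2.75, 3, 3.25, 3.5, 4, 4.5.
g(2.75) = 20/27, g(3) = 5/7, g(3.25) = 20/29, g(3.5) = 2/3, g(4) = 0.625, g(4.5) = 10/17.
Sum = Σ Δx_i · g(x_i).
Sum ≈ 1.680.

1.680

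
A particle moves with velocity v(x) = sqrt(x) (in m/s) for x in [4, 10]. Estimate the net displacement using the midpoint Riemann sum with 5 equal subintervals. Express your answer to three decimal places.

15.754

Δx = (10 − 4)/5 = 1.2.
Midpoints: 4.6, 5.8, 7, 8.2, 9.4.
v(4.6) ≈ 2.145, v(5.8) ≈ 2.408, v(7) ≈ 2.646, v(8.2) ≈ 2.864, v(9.4) ≈ 3.066.
Sum = Δx · [v(4.6) + v(5.8) + v(7) + v(8.2) + v(9.4)].
Sum ≈ 15.754.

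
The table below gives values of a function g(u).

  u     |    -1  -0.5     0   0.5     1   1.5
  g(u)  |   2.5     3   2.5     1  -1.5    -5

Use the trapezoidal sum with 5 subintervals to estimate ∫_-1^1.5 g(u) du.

Δu = 0.5.
T_5 = (0.5/2)·[2.5 + 2·3 + 2·2.5 + 2·1 + 2·(-1.5) + (-5)] = 1.875.

1.875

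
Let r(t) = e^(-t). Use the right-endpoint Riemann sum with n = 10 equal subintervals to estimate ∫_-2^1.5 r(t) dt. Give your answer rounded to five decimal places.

5.98489

Δt = (1.5 − (-2))/10 = 0.35.
Right endpoints: -1.65, -1.3, -0.95, -0.6, -0.25, 0.1, 0.45, 0.8, 1.15, 1.5.
r(-1.65) ≈ 5.20698, r(-1.3) ≈ 3.66930, r(-0.95) ≈ 2.58571, r(-0.6) ≈ 1.82212, r(-0.25) ≈ 1.28403, r(0.1) ≈ 0.90484, r(0.45) ≈ 0.63763, r(0.8) ≈ 0.44933, r(1.15) ≈ 0.31664, r(1.5) ≈ 0.22313.
Sum = Δt · [r(-1.65) + r(-1.3) + r(-0.95) + ...].
Sum ≈ 5.98489.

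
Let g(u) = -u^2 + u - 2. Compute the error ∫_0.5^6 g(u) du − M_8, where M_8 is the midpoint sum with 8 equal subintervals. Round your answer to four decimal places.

Exact integral: ∫_0.5^6 g(u) du ≈ -65.083333.
M_8 ≈ -64.866699.
Error ≈ -65.083333 − (-64.866699) ≈ -0.2166.

-0.2166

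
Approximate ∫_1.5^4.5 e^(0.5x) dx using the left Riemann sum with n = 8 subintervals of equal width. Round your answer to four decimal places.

13.4026

Δx = (4.5 − 1.5)/8 = 0.375.
Left endpoints: 1.5, 1.875, 2.25, 2.625, 3, 3.375, 3.75, 4.125.
f(1.5) ≈ 2.1170, f(1.875) ≈ 2.5536, f(2.25) ≈ 3.0802, f(2.625) ≈ 3.7155, f(3) ≈ 4.4817, f(3.375) ≈ 5.4059, f(3.75) ≈ 6.5208, f(4.125) ≈ 7.8656.
Sum = Δx · [f(1.5) + f(1.875) + f(2.25) + ...].
Sum ≈ 13.4026.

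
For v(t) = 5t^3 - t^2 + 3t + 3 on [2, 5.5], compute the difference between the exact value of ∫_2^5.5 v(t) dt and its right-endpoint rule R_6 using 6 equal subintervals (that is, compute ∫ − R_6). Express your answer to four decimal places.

-237.3367

Exact integral: ∫_2^5.5 v(t) dt ≈ 1120.911458.
R_6 ≈ 1358.248119.
Error ≈ 1120.911458 − 1358.248119 ≈ -237.3367.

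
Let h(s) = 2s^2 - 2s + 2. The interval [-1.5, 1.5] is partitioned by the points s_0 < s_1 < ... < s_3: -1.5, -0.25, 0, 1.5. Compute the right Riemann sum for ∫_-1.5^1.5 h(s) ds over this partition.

9.03125

Subinterval widths: 1.25, 0.25, 1.5.
Right endpoints: -0.25, 0, 1.5.
h(-0.25) = 2.625, h(0) = 2, h(1.5) = 3.5.
Sum = Σ Δs_i · h(s_i).
Sum = 9.03125.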